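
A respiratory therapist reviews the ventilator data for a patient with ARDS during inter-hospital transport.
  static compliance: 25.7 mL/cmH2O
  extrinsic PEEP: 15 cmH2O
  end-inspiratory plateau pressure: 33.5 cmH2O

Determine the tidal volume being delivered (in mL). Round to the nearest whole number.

475

Vt = Cstat × (Pplat − PEEP) = 25.7 × (33.5 − 15) = 25.7 × 18.5 = 475.45 mL.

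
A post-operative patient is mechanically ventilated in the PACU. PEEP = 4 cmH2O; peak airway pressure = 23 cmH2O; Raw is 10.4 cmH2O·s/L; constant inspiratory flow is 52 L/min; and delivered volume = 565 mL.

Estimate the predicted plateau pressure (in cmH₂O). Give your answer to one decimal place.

14.0

Flow: 52 L/min ÷ 60 = 0.8667 L/s.
Pplat = PIP − Raw × flow = 23 − 10.4 × 0.8667 = 23 − 9.014 = 13.986 cmH2O.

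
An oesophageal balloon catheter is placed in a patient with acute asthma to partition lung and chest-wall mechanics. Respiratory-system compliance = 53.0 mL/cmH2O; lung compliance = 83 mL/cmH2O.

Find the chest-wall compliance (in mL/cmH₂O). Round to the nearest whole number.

147

1/Ccw = 1/Crs − 1/CL.
1/Ccw = 1/53.0 − 1/83 = 0.00682.
Ccw = 146.63 mL/cmH2O.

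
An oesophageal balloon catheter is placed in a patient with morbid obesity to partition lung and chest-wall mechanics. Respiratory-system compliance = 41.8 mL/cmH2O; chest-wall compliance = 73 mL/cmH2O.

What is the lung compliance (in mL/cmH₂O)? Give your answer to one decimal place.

97.8

1/CL = 1/Crs − 1/Ccw.
1/CL = 1/41.8 − 1/73 = 0.01022.
CL = 97.847 mL/cmH2O.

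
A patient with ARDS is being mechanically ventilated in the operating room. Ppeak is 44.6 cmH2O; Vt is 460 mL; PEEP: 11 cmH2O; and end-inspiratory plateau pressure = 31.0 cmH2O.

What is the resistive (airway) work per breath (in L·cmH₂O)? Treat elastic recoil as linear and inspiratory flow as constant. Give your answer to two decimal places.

6.26

With constant inspiratory flow the resistive pressure is constant at PIP − Pplat = 44.6 − 31.0 = 13.6 cmH2O, so resistive work = 13.6 × 0.460 = 6.256 L·cmH2O.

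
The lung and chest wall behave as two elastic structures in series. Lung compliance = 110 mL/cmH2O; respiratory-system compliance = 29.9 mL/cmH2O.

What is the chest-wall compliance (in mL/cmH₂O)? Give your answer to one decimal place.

41.1

1/Ccw = 1/Crs − 1/CL.
1/Ccw = 1/29.9 − 1/110 = 0.02435.
Ccw = 41.068 mL/cmH2O.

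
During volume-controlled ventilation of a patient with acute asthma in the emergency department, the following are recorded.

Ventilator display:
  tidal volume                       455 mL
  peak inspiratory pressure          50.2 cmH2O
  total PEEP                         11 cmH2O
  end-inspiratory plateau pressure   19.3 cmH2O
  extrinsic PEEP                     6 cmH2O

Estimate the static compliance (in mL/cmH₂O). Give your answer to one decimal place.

End-expiratory occlusion gives total PEEP = 11 cmH2O (intrinsic PEEP = 11 − 6 = 5). Use total PEEP for the elastic gradient.
Cstat = Vt / (Pplat − PEEPtotal) = 455 / (19.3 − 11) = 455 / 8.3 = 54.819 mL/cmH2O.

54.8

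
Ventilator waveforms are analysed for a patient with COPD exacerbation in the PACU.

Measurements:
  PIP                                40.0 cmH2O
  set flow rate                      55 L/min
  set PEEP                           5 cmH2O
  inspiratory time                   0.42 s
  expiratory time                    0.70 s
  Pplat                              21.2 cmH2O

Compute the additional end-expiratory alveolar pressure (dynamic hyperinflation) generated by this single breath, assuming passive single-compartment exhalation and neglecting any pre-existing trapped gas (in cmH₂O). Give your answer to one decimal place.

3.9

Flow: 55 L/min ÷ 60 = 0.9167 L/s.
Vt = flow × Ti = 0.9167 L/s × 0.42 s × 1000 mL/L = 385.01 mL.
R = (PIP − Pplat)/V̇ = (40.0 − 21.2) / 0.9167 = 18.8/0.9167 = 20.508 cmH2O·s/L.
C = Vt/(Pplat − PEEP) = 385.01 / (21.2 − 5) = 385.01/16.2 = 23.766 mL/cmH2O.
τ = R × C = 20.508 × 0.02377 L/cmH2O = 0.4875 s.
Fraction remaining = e^(−Te/τ) = e^(−0.70/0.4875) = 0.2379; trapped volume = 385.01 × 0.2379 = 91.594 mL.
Additional alveolar pressure from trapping ≈ V_trapped / C = 91.594 / 23.766 = 3.854 cmH2O.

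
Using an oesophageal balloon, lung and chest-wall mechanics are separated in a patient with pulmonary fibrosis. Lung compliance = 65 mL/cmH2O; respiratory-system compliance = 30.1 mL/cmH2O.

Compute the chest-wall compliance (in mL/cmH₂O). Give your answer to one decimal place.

56.1

1/Ccw = 1/Crs − 1/CL.
1/Ccw = 1/30.1 − 1/65 = 0.01784.
Ccw = 56.054 mL/cmH2O.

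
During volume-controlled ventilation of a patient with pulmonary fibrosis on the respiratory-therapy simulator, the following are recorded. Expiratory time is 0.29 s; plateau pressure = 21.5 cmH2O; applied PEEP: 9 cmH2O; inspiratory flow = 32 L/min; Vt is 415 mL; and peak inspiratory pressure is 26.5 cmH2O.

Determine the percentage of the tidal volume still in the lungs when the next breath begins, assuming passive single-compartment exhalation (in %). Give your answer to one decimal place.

Flow: 32 L/min ÷ 60 = 0.5333 L/s.
R = (PIP − Pplat)/V̇ = (26.5 − 21.5) / 0.5333 = 5.0/0.5333 = 9.376 cmH2O·s/L.
C = Vt/(Pplat − PEEP) = 415.0 / (21.5 − 9) = 415.0/12.5 = 33.2 mL/cmH2O.
τ = R × C = 9.376 × 0.0332 L/cmH2O = 0.3113 s.
Fraction remaining at end-expiration = e^(−Te/τ) = e^(−0.29/0.3113) = 0.3939 → 39.39%.

39.4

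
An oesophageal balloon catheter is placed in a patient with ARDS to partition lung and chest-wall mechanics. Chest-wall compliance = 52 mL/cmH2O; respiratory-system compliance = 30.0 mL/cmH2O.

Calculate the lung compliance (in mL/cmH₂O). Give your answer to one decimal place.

70.9

1/CL = 1/Crs − 1/Ccw.
1/CL = 1/30.0 − 1/52 = 0.0141.
CL = 70.922 mL/cmH2O.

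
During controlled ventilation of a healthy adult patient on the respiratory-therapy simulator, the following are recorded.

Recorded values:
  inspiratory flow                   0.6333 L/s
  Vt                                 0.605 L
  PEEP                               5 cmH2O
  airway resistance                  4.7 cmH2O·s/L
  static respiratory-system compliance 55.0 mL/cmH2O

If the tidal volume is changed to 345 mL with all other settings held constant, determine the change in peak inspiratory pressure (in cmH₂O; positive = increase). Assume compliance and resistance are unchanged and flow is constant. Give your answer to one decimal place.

-4.7

PIP = Vt/C + R·V̇ + PEEP (constant-flow equation of motion).
Only the elastic term changes: ΔPIP = ΔVt / C = (345 − 605) / 55.0 = -4.727 cmH2O.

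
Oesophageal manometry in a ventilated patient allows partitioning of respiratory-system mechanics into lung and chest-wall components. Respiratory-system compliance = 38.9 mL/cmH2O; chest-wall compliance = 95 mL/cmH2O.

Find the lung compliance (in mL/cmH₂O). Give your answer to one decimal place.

65.9

1/CL = 1/Crs − 1/Ccw.
1/CL = 1/38.9 − 1/95 = 0.01518.
CL = 65.876 mL/cmH2O.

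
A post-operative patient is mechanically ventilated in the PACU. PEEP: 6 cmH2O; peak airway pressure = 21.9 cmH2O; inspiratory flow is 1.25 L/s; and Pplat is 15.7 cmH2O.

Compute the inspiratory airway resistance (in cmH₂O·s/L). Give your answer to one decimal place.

Raw = (PIP − Pplat) / flow = (21.9 − 15.7) / 1.25 = 6.2 / 1.25 = 4.96 cmH2O·s/L.

5.0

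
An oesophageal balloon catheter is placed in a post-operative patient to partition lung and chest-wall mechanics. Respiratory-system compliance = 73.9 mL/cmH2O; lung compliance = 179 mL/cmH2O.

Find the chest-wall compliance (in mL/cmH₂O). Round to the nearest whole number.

1/Ccw = 1/Crs − 1/CL.
1/Ccw = 1/73.9 − 1/179 = 0.007945.
Ccw = 125.87 mL/cmH2O.

126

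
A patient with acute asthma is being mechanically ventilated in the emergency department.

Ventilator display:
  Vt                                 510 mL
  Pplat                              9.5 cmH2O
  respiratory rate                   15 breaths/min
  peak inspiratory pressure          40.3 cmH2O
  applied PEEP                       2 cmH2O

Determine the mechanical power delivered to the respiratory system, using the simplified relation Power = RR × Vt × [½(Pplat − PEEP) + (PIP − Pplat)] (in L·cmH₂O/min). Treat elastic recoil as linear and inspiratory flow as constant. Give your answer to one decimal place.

Per-breath work = Vt × [½(Pplat−PEEP) + (PIP−Pplat)] = 0.510 × [0.5×7.5 + 30.8] = 0.510 × 34.55 = 17.621 L·cmH2O.
Power = 15 × 17.621 = 264.32 L·cmH2O/min.

264.3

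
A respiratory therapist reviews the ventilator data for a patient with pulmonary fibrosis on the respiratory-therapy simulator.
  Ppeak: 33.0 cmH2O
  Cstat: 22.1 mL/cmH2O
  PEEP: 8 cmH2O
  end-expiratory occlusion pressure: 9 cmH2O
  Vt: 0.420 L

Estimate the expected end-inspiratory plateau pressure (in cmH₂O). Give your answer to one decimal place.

28.0

End-expiratory occlusion gives total PEEP = 9 cmH2O (intrinsic PEEP = 9 − 8 = 1). Use total PEEP for the elastic gradient.
Pplat = PEEPtotal + Vt / Cstat = 9 + 420 / 22.1 = 9 + 19.005 = 28.005 cmH2O.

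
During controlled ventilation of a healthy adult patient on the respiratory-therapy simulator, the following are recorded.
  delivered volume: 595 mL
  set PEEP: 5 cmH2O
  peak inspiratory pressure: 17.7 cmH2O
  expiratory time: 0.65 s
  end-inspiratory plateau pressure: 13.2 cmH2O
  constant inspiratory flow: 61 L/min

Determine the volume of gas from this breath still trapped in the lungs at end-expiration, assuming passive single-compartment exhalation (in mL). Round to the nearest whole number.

79

Flow: 61 L/min ÷ 60 = 1.0167 L/s.
R = (PIP − Pplat)/V̇ = (17.7 − 13.2) / 1.0167 = 4.5/1.0167 = 4.426 cmH2O·s/L.
C = Vt/(Pplat − PEEP) = 595.0 / (13.2 − 5) = 595.0/8.2 = 72.561 mL/cmH2O.
τ = R × C = 4.426 × 0.07256 L/cmH2O = 0.3212 s.
Fraction remaining = e^(−Te/τ) = e^(−0.65/0.3212) = 0.1322.
Trapped volume = 595.0 × 0.1322 = 78.659 mL.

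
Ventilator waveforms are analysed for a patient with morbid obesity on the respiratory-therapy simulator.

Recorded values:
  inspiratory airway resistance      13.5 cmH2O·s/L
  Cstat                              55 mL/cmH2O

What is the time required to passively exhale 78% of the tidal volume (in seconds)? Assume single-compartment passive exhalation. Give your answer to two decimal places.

1.12

τ = R × C = 13.5 × 55 mL/cmH2O = 13.5 × 0.055 L/cmH2O = 0.7425 s.
Exhaled fraction f = 1 − e^(−t/τ) → t = −τ·ln(1 − f) = −0.7425·ln(0.22) = 1.124 s.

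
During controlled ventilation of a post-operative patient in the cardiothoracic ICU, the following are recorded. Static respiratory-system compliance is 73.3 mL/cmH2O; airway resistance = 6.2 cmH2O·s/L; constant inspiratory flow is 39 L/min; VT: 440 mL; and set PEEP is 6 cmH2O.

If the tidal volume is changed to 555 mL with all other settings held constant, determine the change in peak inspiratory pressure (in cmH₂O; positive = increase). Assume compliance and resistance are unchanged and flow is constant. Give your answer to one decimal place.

PIP = Vt/C + R·V̇ + PEEP (constant-flow equation of motion).
Only the elastic term changes: ΔPIP = ΔVt / C = (555 − 440) / 73.3 = 1.569 cmH2O.

1.6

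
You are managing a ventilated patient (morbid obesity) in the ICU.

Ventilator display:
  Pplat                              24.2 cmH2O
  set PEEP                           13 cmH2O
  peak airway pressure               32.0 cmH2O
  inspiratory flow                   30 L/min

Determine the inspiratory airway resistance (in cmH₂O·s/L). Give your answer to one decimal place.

Flow: 30 L/min ÷ 60 = 0.5 L/s.
Raw = (PIP − Pplat) / flow = (32.0 − 24.2) / 0.5 = 7.8 / 0.5 = 15.6 cmH2O·s/L.

15.6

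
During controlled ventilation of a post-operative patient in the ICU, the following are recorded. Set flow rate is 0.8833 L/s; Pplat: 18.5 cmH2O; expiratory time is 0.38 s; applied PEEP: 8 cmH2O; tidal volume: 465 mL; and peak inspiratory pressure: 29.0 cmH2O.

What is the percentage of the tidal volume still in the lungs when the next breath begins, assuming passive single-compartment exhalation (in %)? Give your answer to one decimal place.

48.6

R = (PIP − Pplat)/V̇ = (29.0 − 18.5) / 0.8833 = 10.5/0.8833 = 11.887 cmH2O·s/L.
C = Vt/(Pplat − PEEP) = 465.0 / (18.5 − 8) = 465.0/10.5 = 44.286 mL/cmH2O.
τ = R × C = 11.887 × 0.04429 L/cmH2O = 0.5265 s.
Fraction remaining at end-expiration = e^(−Te/τ) = e^(−0.38/0.5265) = 0.4859 → 48.59%.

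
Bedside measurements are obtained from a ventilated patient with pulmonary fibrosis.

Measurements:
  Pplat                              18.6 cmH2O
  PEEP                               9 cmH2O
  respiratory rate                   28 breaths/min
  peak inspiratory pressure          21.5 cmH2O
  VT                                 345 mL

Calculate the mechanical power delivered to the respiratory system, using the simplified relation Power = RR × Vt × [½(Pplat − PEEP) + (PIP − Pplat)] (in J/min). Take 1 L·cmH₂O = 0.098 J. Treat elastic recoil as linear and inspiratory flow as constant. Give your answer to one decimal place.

7.3

Per-breath work = Vt × [½(Pplat−PEEP) + (PIP−Pplat)] = 0.345 × [0.5×9.6 + 2.9] = 0.345 × 7.7 = 2.657 L·cmH2O.
Power = 28 × 2.657 = 74.396 L·cmH2O/min.
× 0.098 J/(L·cmH2O) → 7.291 J/min.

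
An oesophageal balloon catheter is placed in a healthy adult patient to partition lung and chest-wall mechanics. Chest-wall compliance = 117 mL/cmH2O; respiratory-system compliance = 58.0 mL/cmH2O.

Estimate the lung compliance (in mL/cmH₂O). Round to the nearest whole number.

115

1/CL = 1/Crs − 1/Ccw.
1/CL = 1/58.0 − 1/117 = 0.008694.
CL = 115.02 mL/cmH2O.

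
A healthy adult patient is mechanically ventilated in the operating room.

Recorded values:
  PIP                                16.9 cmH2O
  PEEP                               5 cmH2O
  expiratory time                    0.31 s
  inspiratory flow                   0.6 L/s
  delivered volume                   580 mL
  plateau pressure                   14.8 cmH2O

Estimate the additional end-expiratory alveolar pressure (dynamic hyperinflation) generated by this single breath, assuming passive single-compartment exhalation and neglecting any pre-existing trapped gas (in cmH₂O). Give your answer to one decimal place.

2.2

R = (PIP − Pplat)/V̇ = (16.9 − 14.8) / 0.6 = 2.1/0.6 = 3.5 cmH2O·s/L.
C = Vt/(Pplat − PEEP) = 580.0 / (14.8 − 5) = 580.0/9.8 = 59.184 mL/cmH2O.
τ = R × C = 3.5 × 0.05918 L/cmH2O = 0.2071 s.
Fraction remaining = e^(−Te/τ) = e^(−0.31/0.2071) = 0.2238; trapped volume = 580.0 × 0.2238 = 129.8 mL.
Additional alveolar pressure from trapping ≈ V_trapped / C = 129.8 / 59.184 = 2.193 cmH2O.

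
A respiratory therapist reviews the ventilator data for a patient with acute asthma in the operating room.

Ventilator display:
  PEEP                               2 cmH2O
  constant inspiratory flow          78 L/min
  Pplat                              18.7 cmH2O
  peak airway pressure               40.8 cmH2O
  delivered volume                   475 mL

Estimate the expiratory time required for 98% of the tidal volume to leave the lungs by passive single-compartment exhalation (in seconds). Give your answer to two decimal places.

Flow: 78 L/min ÷ 60 = 1.3 L/s.
R = (PIP − Pplat)/V̇ = (40.8 − 18.7) / 1.3 = 22.1/1.3 = 17.0 cmH2O·s/L.
C = Vt/(Pplat − PEEP) = 475.0 / (18.7 − 2) = 475.0/16.7 = 28.443 mL/cmH2O.
τ = R × C = 17.0 × 0.02844 L/cmH2O = 0.4835 s.
t = −τ·ln(1 − 0.98) = −0.4835·ln(0.02) = 1.891 s.

1.89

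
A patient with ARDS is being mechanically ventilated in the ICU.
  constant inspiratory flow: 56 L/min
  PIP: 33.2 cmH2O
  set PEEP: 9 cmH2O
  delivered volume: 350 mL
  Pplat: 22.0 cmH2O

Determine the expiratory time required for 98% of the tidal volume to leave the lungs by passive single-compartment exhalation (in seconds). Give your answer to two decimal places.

1.26

Flow: 56 L/min ÷ 60 = 0.9333 L/s.
R = (PIP − Pplat)/V̇ = (33.2 − 22.0) / 0.9333 = 11.2/0.9333 = 12.0 cmH2O·s/L.
C = Vt/(Pplat − PEEP) = 350.0 / (22.0 − 9) = 350.0/13.0 = 26.923 mL/cmH2O.
τ = R × C = 12.0 × 0.02692 L/cmH2O = 0.323 s.
t = −τ·ln(1 − 0.98) = −0.323·ln(0.02) = 1.264 s.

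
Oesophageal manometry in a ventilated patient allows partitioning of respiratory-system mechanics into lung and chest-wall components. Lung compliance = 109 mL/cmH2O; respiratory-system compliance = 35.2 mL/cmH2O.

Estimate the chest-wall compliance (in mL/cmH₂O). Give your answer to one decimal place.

1/Ccw = 1/Crs − 1/CL.
1/Ccw = 1/35.2 − 1/109 = 0.01923.
Ccw = 52.002 mL/cmH2O.

52.0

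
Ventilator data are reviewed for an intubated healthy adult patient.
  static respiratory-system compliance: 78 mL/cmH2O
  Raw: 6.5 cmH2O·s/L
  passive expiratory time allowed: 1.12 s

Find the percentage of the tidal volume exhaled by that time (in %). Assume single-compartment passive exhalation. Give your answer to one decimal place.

τ = R × C = 6.5 × 78 mL/cmH2O = 6.5 × 0.078 L/cmH2O = 0.507 s.
Passive exhalation: V(t)/V₀ = e^(−t/τ) = e^(−1.12/0.507) = 0.1098.
Fraction exhaled = 1 − 0.1098 = 0.8902 → 89.02%.

89.0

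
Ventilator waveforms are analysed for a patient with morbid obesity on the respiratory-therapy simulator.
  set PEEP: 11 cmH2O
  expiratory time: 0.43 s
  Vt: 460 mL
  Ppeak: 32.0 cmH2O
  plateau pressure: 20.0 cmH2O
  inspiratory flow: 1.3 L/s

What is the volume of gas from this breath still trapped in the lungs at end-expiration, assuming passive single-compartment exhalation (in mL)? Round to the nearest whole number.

R = (PIP − Pplat)/V̇ = (32.0 − 20.0) / 1.3 = 12.0/1.3 = 9.231 cmH2O·s/L.
C = Vt/(Pplat − PEEP) = 460.0 / (20.0 − 11) = 460.0/9.0 = 51.111 mL/cmH2O.
τ = R × C = 9.231 × 0.05111 L/cmH2O = 0.4718 s.
Fraction remaining = e^(−Te/τ) = e^(−0.43/0.4718) = 0.402.
Trapped volume = 460.0 × 0.402 = 184.92 mL.

185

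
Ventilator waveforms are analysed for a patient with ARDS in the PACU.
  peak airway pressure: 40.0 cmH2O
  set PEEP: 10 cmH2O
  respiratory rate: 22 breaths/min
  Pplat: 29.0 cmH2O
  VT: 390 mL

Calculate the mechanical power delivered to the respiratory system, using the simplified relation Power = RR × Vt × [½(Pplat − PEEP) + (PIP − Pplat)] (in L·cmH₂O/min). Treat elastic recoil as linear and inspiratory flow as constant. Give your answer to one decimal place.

175.9

Per-breath work = Vt × [½(Pplat−PEEP) + (PIP−Pplat)] = 0.390 × [0.5×19.0 + 11.0] = 0.390 × 20.5 = 7.995 L·cmH2O.
Power = 22 × 7.995 = 175.89 L·cmH2O/min.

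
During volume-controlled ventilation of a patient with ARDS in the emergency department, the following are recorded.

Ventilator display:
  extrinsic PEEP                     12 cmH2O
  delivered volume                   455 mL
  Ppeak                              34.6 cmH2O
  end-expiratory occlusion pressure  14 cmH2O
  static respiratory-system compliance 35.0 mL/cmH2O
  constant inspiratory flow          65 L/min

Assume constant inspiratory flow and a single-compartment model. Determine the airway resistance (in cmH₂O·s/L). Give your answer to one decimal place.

Flow: 65 L/min ÷ 60 = 1.0833 L/s.
Total PEEP = 14 cmH2O (set 12 + intrinsic 2); this is the baseline alveolar pressure.
Equation of motion (constant flow): PIP = Vt/C + R·V̇ + PEEP.
R·V̇ = PIP − Vt/C − PEEP = 34.6 − 455/35.0 − 14 = 34.6 − 13.0 − 14 = 7.6 cmH2O.
R = 7.6 / 1.0833 = 7.016 cmH2O·s/L.

7.0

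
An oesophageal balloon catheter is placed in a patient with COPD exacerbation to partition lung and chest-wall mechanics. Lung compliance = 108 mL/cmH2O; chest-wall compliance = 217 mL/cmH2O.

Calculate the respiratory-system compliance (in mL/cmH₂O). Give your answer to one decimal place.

Lung and chest wall are elastances in series: 1/Crs = 1/CL + 1/Ccw.
1/Crs = 1/108 + 1/217 = 0.01387.
Crs = 72.098 mL/cmH2O.

72.1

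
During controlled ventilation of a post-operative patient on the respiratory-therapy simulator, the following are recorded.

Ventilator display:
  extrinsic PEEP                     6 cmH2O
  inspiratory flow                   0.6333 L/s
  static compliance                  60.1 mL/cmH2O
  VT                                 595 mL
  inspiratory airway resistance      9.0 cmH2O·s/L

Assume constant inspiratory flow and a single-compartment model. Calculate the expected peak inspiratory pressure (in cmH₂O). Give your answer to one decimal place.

Equation of motion (constant flow): PIP = Vt/C + R·V̇ + PEEP.
PIP = 595/60.1 + 9.0×0.6333 + 6 = 9.9 + 5.7 + 6 = 21.6 cmH2O.

21.6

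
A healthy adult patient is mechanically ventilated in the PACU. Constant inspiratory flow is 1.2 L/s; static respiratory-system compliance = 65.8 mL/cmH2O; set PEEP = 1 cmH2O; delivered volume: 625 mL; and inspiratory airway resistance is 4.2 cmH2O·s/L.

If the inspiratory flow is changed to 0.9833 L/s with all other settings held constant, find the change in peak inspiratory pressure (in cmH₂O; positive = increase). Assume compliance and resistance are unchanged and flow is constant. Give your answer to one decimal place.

-0.9

PIP = Vt/C + R·V̇ + PEEP (constant-flow equation of motion).
Only the resistive term changes: ΔPIP = R × ΔV̇ = 4.2 × (0.9833 − 1.2) = 4.2 × -0.2167 = -0.9101 cmH2O.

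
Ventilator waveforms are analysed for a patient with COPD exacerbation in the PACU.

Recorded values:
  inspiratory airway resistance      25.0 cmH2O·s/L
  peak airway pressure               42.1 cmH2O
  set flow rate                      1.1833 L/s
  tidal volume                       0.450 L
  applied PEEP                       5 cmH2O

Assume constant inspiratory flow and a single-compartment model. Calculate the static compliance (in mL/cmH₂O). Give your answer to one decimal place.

59.9

Equation of motion (constant flow): PIP = Vt/C + R·V̇ + PEEP.
Vt/C = PIP − R·V̇ − PEEP = 42.1 − 25.0×1.1833 − 5 = 42.1 − 29.583 − 5 = 7.517 cmH2O.
C = Vt / 7.517 = 450 / 7.517 = 59.864 mL/cmH2O.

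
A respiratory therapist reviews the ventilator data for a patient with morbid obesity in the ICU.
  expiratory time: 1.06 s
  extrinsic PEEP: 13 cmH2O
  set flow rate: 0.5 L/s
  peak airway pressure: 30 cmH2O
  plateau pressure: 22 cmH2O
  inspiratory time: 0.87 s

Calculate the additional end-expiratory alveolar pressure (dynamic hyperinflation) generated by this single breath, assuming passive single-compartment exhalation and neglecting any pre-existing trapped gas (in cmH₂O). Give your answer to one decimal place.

2.3

Vt = flow × Ti = 0.5 L/s × 0.87 s × 1000 mL/L = 435.0 mL.
R = (PIP − Pplat)/V̇ = (30 − 22) / 0.5 = 8.0/0.5 = 16.0 cmH2O·s/L.
C = Vt/(Pplat − PEEP) = 435.0 / (22 − 13) = 435.0/9.0 = 48.333 mL/cmH2O.
τ = R × C = 16.0 × 0.04833 L/cmH2O = 0.7733 s.
Fraction remaining = e^(−Te/τ) = e^(−1.06/0.7733) = 0.2539; trapped volume = 435.0 × 0.2539 = 110.45 mL.
Additional alveolar pressure from trapping ≈ V_trapped / C = 110.45 / 48.333 = 2.285 cmH2O.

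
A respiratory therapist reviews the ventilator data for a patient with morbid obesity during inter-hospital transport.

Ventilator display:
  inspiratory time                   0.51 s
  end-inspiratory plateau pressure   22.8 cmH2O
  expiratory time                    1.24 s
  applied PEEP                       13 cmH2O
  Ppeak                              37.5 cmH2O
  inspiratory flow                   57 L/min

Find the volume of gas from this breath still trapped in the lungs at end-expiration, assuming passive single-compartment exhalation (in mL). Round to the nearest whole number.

96

Flow: 57 L/min ÷ 60 = 0.95 L/s.
Vt = flow × Ti = 0.95 L/s × 0.51 s × 1000 mL/L = 484.5 mL.
R = (PIP − Pplat)/V̇ = (37.5 − 22.8) / 0.95 = 14.7/0.95 = 15.474 cmH2O·s/L.
C = Vt/(Pplat − PEEP) = 484.5 / (22.8 − 13) = 484.5/9.8 = 49.439 mL/cmH2O.
τ = R × C = 15.474 × 0.04944 L/cmH2O = 0.765 s.
Fraction remaining = e^(−Te/τ) = e^(−1.24/0.765) = 0.1977.
Trapped volume = 484.5 × 0.1977 = 95.786 mL.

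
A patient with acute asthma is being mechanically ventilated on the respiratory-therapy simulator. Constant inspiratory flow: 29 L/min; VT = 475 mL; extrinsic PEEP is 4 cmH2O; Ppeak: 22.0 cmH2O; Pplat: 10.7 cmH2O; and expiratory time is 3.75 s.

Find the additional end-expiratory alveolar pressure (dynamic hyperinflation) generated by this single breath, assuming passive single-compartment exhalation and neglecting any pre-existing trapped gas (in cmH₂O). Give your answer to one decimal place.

0.7

Flow: 29 L/min ÷ 60 = 0.4833 L/s.
R = (PIP − Pplat)/V̇ = (22.0 − 10.7) / 0.4833 = 11.3/0.4833 = 23.381 cmH2O·s/L.
C = Vt/(Pplat − PEEP) = 475.0 / (10.7 − 4) = 475.0/6.7 = 70.896 mL/cmH2O.
τ = R × C = 23.381 × 0.0709 L/cmH2O = 1.658 s.
Fraction remaining = e^(−Te/τ) = e^(−3.75/1.658) = 0.1042; trapped volume = 475.0 × 0.1042 = 49.495 mL.
Additional alveolar pressure from trapping ≈ V_trapped / C = 49.495 / 70.896 = 0.6981 cmH2O.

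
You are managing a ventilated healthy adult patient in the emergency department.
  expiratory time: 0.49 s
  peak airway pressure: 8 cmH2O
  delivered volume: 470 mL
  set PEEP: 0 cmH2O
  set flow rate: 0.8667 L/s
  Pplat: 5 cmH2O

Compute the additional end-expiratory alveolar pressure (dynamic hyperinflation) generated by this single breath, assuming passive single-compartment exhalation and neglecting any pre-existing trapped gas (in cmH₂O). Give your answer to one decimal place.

1.1

R = (PIP − Pplat)/V̇ = (8 − 5) / 0.8667 = 3.0/0.8667 = 3.461 cmH2O·s/L.
C = Vt/(Pplat − PEEP) = 470.0 / (5 − 0) = 470.0/5.0 = 94.0 mL/cmH2O.
τ = R × C = 3.461 × 0.094 L/cmH2O = 0.3253 s.
Fraction remaining = e^(−Te/τ) = e^(−0.49/0.3253) = 0.2217; trapped volume = 470.0 × 0.2217 = 104.2 mL.
Additional alveolar pressure from trapping ≈ V_trapped / C = 104.2 / 94.0 = 1.109 cmH2O.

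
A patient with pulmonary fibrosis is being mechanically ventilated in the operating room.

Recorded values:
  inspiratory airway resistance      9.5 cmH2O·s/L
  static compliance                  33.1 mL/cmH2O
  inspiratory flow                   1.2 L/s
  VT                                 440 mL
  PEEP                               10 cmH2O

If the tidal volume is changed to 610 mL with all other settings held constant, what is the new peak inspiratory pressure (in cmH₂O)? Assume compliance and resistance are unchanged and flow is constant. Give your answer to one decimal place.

PIP = Vt/C + R·V̇ + PEEP (constant-flow equation of motion).
Only the elastic term changes: ΔPIP = ΔVt / C = (610 − 440) / 33.1 = 5.136 cmH2O.
Original PIP = 440/33.1 + 9.5×1.2 + 10 = 34.693 cmH2O; new PIP = 34.693 + (5.136) = 39.829 cmH2O.

39.8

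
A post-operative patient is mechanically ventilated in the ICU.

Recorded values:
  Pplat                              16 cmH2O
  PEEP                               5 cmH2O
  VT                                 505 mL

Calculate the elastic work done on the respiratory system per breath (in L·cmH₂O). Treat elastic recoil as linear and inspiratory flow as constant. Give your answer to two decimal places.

Elastic work ≈ ½ × (Pplat − PEEP) × Vt = 0.5 × (16 − 5) × 0.505 L = 0.5 × 11.0 × 0.505 = 2.778 L·cmH2O.

2.78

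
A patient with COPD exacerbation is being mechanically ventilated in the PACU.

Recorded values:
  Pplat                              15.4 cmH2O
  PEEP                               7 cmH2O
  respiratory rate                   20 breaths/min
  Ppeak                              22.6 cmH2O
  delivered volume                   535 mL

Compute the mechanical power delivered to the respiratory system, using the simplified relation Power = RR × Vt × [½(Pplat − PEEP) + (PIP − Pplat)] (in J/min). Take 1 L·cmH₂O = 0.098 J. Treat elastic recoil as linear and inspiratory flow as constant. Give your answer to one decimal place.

Per-breath work = Vt × [½(Pplat−PEEP) + (PIP−Pplat)] = 0.535 × [0.5×8.4 + 7.2] = 0.535 × 11.4 = 6.099 L·cmH2O.
Power = 20 × 6.099 = 121.98 L·cmH2O/min.
× 0.098 J/(L·cmH2O) → 11.954 J/min.

12.0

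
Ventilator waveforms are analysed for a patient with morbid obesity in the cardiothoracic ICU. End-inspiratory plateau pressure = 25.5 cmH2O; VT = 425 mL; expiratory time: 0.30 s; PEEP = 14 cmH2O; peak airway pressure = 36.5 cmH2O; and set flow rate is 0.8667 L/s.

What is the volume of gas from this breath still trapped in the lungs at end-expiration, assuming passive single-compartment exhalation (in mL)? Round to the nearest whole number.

R = (PIP − Pplat)/V̇ = (36.5 − 25.5) / 0.8667 = 11.0/0.8667 = 12.692 cmH2O·s/L.
C = Vt/(Pplat − PEEP) = 425.0 / (25.5 − 14) = 425.0/11.5 = 36.957 mL/cmH2O.
τ = R × C = 12.692 × 0.03696 L/cmH2O = 0.4691 s.
Fraction remaining = e^(−Te/τ) = e^(−0.30/0.4691) = 0.5275.
Trapped volume = 425.0 × 0.5275 = 224.19 mL.

224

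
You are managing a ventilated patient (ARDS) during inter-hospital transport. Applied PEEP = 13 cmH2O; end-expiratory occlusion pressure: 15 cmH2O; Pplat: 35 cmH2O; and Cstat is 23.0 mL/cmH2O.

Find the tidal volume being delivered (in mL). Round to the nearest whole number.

460

End-expiratory occlusion gives total PEEP = 15 cmH2O (intrinsic PEEP = 15 − 13 = 2). Use total PEEP for the elastic gradient.
Vt = Cstat × (Pplat − PEEPtotal) = 23.0 × (35 − 15) = 23.0 × 20.0 = 460.0 mL.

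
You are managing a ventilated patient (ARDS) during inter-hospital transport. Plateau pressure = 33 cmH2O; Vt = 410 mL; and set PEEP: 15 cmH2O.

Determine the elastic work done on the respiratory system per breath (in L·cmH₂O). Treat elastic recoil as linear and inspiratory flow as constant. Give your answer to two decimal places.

3.69

Elastic work ≈ ½ × (Pplat − PEEP) × Vt = 0.5 × (33 − 15) × 0.410 L = 0.5 × 18.0 × 0.410 = 3.69 L·cmH2O.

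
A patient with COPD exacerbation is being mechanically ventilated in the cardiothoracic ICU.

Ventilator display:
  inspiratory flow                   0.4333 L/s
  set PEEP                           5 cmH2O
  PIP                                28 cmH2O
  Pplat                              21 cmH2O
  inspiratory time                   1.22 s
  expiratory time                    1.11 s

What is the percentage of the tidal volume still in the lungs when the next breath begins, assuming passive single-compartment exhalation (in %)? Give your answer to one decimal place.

Vt = flow × Ti = 0.4333 L/s × 1.22 s × 1000 mL/L = 528.63 mL.
R = (PIP − Pplat)/V̇ = (28 − 21) / 0.4333 = 7.0/0.4333 = 16.155 cmH2O·s/L.
C = Vt/(Pplat − PEEP) = 528.63 / (21 − 5) = 528.63/16.0 = 33.039 mL/cmH2O.
τ = R × C = 16.155 × 0.03304 L/cmH2O = 0.5338 s.
Fraction remaining at end-expiration = e^(−Te/τ) = e^(−1.11/0.5338) = 0.125 → 12.5%.

12.5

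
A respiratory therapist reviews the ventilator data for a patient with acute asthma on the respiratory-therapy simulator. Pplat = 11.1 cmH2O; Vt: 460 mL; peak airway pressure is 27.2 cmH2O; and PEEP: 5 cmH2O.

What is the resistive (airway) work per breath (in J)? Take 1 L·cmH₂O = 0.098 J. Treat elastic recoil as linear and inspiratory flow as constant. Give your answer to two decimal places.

With constant inspiratory flow the resistive pressure is constant at PIP − Pplat = 27.2 − 11.1 = 16.1 cmH2O, so resistive work = 16.1 × 0.460 = 7.406 L·cmH2O.
× 0.098 J/(L·cmH2O) → 0.7258 J.

0.73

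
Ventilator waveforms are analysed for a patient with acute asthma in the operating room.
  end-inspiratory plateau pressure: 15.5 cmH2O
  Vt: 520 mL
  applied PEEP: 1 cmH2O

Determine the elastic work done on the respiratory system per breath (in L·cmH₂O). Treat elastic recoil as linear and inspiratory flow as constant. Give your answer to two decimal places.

Elastic work ≈ ½ × (Pplat − PEEP) × Vt = 0.5 × (15.5 − 1) × 0.520 L = 0.5 × 14.5 × 0.520 = 3.77 L·cmH2O.

3.77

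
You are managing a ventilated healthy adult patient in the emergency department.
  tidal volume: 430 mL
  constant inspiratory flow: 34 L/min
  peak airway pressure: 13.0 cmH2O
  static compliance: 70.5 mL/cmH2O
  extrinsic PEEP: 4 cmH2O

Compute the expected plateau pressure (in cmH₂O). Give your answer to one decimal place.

10.1

Pplat = PEEP + Vt / Cstat = 4 + 430 / 70.5 = 4 + 6.099 = 10.099 cmH2O.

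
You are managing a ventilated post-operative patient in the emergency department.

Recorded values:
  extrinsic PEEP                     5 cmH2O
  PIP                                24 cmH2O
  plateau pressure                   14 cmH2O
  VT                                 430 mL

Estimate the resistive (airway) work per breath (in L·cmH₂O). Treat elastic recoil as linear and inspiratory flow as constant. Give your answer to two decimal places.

4.30

With constant inspiratory flow the resistive pressure is constant at PIP − Pplat = 24 − 14 = 10.0 cmH2O, so resistive work = 10.0 × 0.430 = 4.3 L·cmH2O.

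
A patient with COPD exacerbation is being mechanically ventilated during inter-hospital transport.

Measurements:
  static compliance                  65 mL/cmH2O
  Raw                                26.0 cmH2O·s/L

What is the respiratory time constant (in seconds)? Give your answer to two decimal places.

1.69

τ = R × C = 26.0 × 65 mL/cmH2O = 26.0 × 0.065 L/cmH2O = 1.69 s.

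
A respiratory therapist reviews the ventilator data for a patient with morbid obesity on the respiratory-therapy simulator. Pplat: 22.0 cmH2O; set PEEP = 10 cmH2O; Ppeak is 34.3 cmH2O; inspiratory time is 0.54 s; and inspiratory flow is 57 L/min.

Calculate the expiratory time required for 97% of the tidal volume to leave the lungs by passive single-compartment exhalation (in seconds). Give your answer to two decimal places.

Flow: 57 L/min ÷ 60 = 0.95 L/s.
Vt = flow × Ti = 0.95 L/s × 0.54 s × 1000 mL/L = 513.0 mL.
R = (PIP − Pplat)/V̇ = (34.3 − 22.0) / 0.95 = 12.3/0.95 = 12.947 cmH2O·s/L.
C = Vt/(Pplat − PEEP) = 513.0 / (22.0 − 10) = 513.0/12.0 = 42.75 mL/cmH2O.
τ = R × C = 12.947 × 0.04275 L/cmH2O = 0.5535 s.
t = −τ·ln(1 − 0.97) = −0.5535·ln(0.03) = 1.941 s.

1.94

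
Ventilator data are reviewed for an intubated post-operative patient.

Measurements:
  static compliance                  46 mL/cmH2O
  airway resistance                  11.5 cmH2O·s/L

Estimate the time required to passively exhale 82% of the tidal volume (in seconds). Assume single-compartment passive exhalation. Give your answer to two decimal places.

0.91

τ = R × C = 11.5 × 46 mL/cmH2O = 11.5 × 0.046 L/cmH2O = 0.529 s.
Exhaled fraction f = 1 − e^(−t/τ) → t = −τ·ln(1 − f) = −0.529·ln(0.18) = 0.9071 s.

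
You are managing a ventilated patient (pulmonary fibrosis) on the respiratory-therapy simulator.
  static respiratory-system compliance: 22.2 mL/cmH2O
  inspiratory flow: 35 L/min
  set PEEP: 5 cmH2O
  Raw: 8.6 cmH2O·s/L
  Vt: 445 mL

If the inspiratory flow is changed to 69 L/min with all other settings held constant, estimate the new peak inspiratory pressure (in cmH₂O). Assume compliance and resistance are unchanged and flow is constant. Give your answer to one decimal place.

34.9

Flow: 35 L/min ÷ 60 = 0.5833 L/s.
New flow: 69 L/min ÷ 60 = 1.15 L/s.
PIP = Vt/C + R·V̇ + PEEP (constant-flow equation of motion).
Only the resistive term changes: ΔPIP = R × ΔV̇ = 8.6 × (1.15 − 0.5833) = 8.6 × 0.5667 = 4.874 cmH2O.
Original PIP = 445/22.2 + 8.6×0.5833 + 5 = 30.061 cmH2O; new PIP = 30.061 + (4.874) = 34.935 cmH2O.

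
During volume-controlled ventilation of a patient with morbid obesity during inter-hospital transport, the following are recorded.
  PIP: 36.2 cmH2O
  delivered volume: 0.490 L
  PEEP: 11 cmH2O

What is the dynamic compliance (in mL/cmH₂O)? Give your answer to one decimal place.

19.4

Dynamic compliance = Vt / (PIP − PEEP) = 490 / (36.2 − 11) = 490 / 25.2 = 19.444 mL/cmH2O.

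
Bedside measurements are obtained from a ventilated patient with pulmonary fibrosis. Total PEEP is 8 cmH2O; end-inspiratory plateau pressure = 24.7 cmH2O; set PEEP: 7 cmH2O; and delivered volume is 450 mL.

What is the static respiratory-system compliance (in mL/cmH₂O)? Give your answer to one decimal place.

End-expiratory occlusion gives total PEEP = 8 cmH2O (intrinsic PEEP = 8 − 7 = 1). Use total PEEP for the elastic gradient.
Cstat = Vt / (Pplat − PEEPtotal) = 450 / (24.7 − 8) = 450 / 16.7 = 26.946 mL/cmH2O.

26.9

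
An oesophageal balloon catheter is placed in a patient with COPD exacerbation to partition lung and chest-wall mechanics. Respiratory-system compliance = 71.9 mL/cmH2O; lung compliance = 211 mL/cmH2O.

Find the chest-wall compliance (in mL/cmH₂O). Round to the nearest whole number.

1/Ccw = 1/Crs − 1/CL.
1/Ccw = 1/71.9 − 1/211 = 0.009169.
Ccw = 109.06 mL/cmH2O.

109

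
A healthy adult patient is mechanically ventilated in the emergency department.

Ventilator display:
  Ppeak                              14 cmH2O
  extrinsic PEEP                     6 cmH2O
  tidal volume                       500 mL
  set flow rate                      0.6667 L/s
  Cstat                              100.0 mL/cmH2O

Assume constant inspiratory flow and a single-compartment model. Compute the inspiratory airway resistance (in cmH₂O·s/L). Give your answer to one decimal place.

Equation of motion (constant flow): PIP = Vt/C + R·V̇ + PEEP.
R·V̇ = PIP − Vt/C − PEEP = 14 − 500/100.0 − 6 = 14 − 5.0 − 6 = 3.0 cmH2O.
R = 3.0 / 0.6667 = 4.5 cmH2O·s/L.

4.5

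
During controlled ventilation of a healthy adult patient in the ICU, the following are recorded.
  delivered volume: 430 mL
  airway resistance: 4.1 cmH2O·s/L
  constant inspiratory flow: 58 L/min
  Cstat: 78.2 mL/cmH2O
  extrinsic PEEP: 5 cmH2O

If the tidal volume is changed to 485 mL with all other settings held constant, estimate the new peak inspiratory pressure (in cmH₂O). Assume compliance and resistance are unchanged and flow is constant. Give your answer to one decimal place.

15.2

Flow: 58 L/min ÷ 60 = 0.9667 L/s.
PIP = Vt/C + R·V̇ + PEEP (constant-flow equation of motion).
Only the elastic term changes: ΔPIP = ΔVt / C = (485 − 430) / 78.2 = 0.7033 cmH2O.
Original PIP = 430/78.2 + 4.1×0.9667 + 5 = 14.462 cmH2O; new PIP = 14.462 + (0.7033) = 15.165 cmH2O.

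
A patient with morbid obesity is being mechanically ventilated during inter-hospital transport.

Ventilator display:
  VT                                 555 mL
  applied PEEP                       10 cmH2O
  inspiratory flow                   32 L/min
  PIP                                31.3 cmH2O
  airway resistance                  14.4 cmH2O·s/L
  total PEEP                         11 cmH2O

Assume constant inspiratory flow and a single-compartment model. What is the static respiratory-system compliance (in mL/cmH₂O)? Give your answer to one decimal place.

44.0

Flow: 32 L/min ÷ 60 = 0.5333 L/s.
Total PEEP = 11 cmH2O (set 10 + intrinsic 1); this is the baseline alveolar pressure.
Equation of motion (constant flow): PIP = Vt/C + R·V̇ + PEEP.
Vt/C = PIP − R·V̇ − PEEP = 31.3 − 14.4×0.5333 − 11 = 31.3 − 7.68 − 11 = 12.62 cmH2O.
C = Vt / 12.62 = 555 / 12.62 = 43.978 mL/cmH2O.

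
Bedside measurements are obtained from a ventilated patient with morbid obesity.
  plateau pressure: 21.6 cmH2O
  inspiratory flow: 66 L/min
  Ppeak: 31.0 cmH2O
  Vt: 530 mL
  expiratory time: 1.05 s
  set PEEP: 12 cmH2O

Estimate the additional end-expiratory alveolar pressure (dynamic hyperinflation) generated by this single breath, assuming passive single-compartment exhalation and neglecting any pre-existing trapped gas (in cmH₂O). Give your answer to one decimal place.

Flow: 66 L/min ÷ 60 = 1.1 L/s.
R = (PIP − Pplat)/V̇ = (31.0 − 21.6) / 1.1 = 9.4/1.1 = 8.545 cmH2O·s/L.
C = Vt/(Pplat − PEEP) = 530.0 / (21.6 − 12) = 530.0/9.6 = 55.208 mL/cmH2O.
τ = R × C = 8.545 × 0.05521 L/cmH2O = 0.4718 s.
Fraction remaining = e^(−Te/τ) = e^(−1.05/0.4718) = 0.108; trapped volume = 530.0 × 0.108 = 57.24 mL.
Additional alveolar pressure from trapping ≈ V_trapped / C = 57.24 / 55.208 = 1.037 cmH2O.

1.0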